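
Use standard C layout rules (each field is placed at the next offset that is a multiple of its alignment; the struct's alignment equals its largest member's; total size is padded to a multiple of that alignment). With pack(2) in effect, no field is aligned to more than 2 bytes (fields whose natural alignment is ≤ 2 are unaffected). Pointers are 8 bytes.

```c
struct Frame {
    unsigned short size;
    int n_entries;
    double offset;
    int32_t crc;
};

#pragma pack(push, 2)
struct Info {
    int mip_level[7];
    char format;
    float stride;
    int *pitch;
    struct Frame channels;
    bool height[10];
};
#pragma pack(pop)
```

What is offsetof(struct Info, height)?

Frame: @0: size [2B, align 2] → 2; +2 pad (align 4); @4: n_entries [4B, align 4] → 8; @8: offset [8B, align 8] → 16; @16: crc [4B, align 4] → 20; +4 tail pad (align 8); size 24, align 8
@0: mip_level [28B, align 2] → 28
@28: format [1B, align 1] → 29
+1 pad (align 2)
@30: stride [4B, align 2] → 34
@34: pitch [8B, align 2] → 42
@42: channels [24B, align 2] → 66
@66: height [10B, align 1] → 76

66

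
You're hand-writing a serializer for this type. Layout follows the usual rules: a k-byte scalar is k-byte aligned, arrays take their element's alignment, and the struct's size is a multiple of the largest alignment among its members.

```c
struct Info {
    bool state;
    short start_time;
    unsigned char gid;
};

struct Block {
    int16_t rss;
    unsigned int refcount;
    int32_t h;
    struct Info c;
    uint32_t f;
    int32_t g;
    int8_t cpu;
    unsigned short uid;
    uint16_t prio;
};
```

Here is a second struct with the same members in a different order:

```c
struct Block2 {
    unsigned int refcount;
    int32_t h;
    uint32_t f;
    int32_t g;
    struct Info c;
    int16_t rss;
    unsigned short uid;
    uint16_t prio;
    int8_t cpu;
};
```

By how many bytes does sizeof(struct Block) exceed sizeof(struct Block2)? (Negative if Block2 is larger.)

4

Info: state at 0 (size 1, align 1) → ends 1; pad 1 to align 2 for start_time; start_time at 2 (size 2, align 2) → ends 4; gid at 4 (size 1, align 1) → ends 5; tail pad 1 to reach multiple of 2; total 6 bytes, alignment 2
rss at 0 (size 2, align 2) → ends 2
pad 2 to align 4 for refcount
refcount at 4 (size 4, align 4) → ends 8
h at 8 (size 4, align 4) → ends 12
c at 12 (size 6, align 2) → ends 18
pad 2 to align 4 for f
f at 20 (size 4, align 4) → ends 24
g at 24 (size 4, align 4) → ends 28
cpu at 28 (size 1, align 1) → ends 29
pad 1 to align 2 for uid
uid at 30 (size 2, align 2) → ends 32
prio at 32 (size 2, align 2) → ends 34
tail pad 2 to reach multiple of 4
total 36 bytes, alignment 4
— Block2 —
refcount at 0 (size 4, align 4) → ends 4
h at 4 (size 4, align 4) → ends 8
f at 8 (size 4, align 4) → ends 12
g at 12 (size 4, align 4) → ends 16
c at 16 (size 6, align 2) → ends 22
rss at 22 (size 2, align 2) → ends 24
uid at 24 (size 2, align 2) → ends 26
prio at 26 (size 2, align 2) → ends 28
cpu at 28 (size 1, align 1) → ends 29
tail pad 3 to reach multiple of 4
total 32 bytes, alignment 4
36 − 32 = 4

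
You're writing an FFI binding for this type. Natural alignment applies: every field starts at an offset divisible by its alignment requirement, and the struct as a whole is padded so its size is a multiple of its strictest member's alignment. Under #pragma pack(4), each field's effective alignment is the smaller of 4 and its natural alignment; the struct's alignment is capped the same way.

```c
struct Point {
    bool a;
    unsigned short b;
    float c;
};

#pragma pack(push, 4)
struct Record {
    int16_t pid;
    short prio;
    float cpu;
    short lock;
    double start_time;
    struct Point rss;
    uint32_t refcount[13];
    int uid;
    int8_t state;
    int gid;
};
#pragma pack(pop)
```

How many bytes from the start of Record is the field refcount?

Point: a at 0 (size 1, align 1) → ends 1; pad 1 to align 2 for b; b at 2 (size 2, align 2) → ends 4; c at 4 (size 4, align 4) → ends 8; total 8 bytes, alignment 4
pid at 0 (size 2, align 2) → ends 2
prio at 2 (size 2, align 2) → ends 4
cpu at 4 (size 4, align 4) → ends 8
lock at 8 (size 2, align 2) → ends 10
pad 2 to align 4 for start_time
start_time at 12 (size 8, align 4) → ends 20
rss at 20 (size 8, align 4) → ends 28
refcount at 28 (size 52, align 4) → ends 80

28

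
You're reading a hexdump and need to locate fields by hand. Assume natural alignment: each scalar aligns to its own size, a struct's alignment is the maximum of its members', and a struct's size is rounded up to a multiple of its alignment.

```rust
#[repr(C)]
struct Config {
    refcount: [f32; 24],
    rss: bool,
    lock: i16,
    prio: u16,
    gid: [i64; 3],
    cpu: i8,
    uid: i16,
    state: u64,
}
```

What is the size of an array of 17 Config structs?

@0: refcount [96B, align 4] → 96
@96: rss [1B, align 1] → 97
+1 pad (align 2)
@98: lock [2B, align 2] → 100
@100: prio [2B, align 2] → 102
+2 pad (align 8)
@104: gid [24B, align 8] → 128
@128: cpu [1B, align 1] → 129
+1 pad (align 2)
@130: uid [2B, align 2] → 132
+4 pad (align 8)
@136: state [8B, align 8] → 144
size 144, align 8
array of 17: 17 × 144 = 2448

2448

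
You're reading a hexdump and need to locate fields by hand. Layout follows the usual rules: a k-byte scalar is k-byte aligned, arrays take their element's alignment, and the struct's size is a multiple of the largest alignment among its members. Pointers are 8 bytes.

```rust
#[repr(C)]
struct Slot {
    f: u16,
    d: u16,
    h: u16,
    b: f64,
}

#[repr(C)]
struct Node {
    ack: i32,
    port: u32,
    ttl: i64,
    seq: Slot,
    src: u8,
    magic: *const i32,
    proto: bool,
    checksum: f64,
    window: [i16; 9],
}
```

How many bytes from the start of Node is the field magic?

Slot: @0: f [2B, align 2] → 2; @2: d [2B, align 2] → 4; @4: h [2B, align 2] → 6; +2 pad (align 8); @8: b [8B, align 8] → 16; size 16, align 8
@0: ack [4B, align 4] → 4
@4: port [4B, align 4] → 8
@8: ttl [8B, align 8] → 16
@16: seq [16B, align 8] → 32
@32: src [1B, align 1] → 33
+7 pad (align 8)
@40: magic [8B, align 8] → 48

40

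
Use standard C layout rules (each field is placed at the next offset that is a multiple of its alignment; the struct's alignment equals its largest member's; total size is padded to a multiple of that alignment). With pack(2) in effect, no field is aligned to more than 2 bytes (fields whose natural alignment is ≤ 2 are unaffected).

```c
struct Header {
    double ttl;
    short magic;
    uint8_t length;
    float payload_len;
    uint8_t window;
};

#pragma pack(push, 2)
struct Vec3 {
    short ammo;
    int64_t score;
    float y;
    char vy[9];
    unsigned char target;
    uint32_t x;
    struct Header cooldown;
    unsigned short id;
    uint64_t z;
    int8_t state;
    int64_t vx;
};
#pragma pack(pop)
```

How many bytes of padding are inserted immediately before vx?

1

Header: ttl at 0 (size 8, align 8) → ends 8; magic at 8 (size 2, align 2) → ends 10; length at 10 (size 1, align 1) → ends 11; pad 1 to align 4 for payload_len; payload_len at 12 (size 4, align 4) → ends 16; window at 16 (size 1, align 1) → ends 17; tail pad 7 to reach multiple of 8; total 24 bytes, alignment 8
ammo at 0 (size 2, align 2) → ends 2
score at 2 (size 8, align 2) → ends 10
y at 10 (size 4, align 2) → ends 14
vy at 14 (size 9, align 1) → ends 23
target at 23 (size 1, align 1) → ends 24
x at 24 (size 4, align 2) → ends 28
cooldown at 28 (size 24, align 2) → ends 52
id at 52 (size 2, align 2) → ends 54
z at 54 (size 8, align 2) → ends 62
state at 62 (size 1, align 1) → ends 63
pad 1 to align 2 for vx
vx at 64 (size 8, align 2) → ends 72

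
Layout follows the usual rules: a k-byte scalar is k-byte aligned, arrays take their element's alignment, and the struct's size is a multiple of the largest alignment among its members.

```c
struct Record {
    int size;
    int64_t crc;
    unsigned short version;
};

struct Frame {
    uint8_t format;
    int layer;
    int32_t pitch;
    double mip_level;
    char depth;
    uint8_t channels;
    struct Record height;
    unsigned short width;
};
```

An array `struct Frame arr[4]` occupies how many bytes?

Record: 0..4  size  (4B, 4-aligned); 4..8  -- padding (4B); 8..16  crc  (8B, 8-aligned); 16..18  version  (2B, 2-aligned); 18..24  -- tail padding (6B); sizeof = 24, alignof = 8
0..1  format  (1B, 1-aligned)
1..4  -- padding (3B)
4..8  layer  (4B, 4-aligned)
8..12  pitch  (4B, 4-aligned)
12..16  -- padding (4B)
16..24  mip_level  (8B, 8-aligned)
24..25  depth  (1B, 1-aligned)
25..26  channels  (1B, 1-aligned)
26..32  -- padding (6B)
32..56  height  (24B, 8-aligned)
56..58  width  (2B, 2-aligned)
58..64  -- tail padding (6B)
sizeof = 64, alignof = 8
array of 4: 4 × 64 = 256

256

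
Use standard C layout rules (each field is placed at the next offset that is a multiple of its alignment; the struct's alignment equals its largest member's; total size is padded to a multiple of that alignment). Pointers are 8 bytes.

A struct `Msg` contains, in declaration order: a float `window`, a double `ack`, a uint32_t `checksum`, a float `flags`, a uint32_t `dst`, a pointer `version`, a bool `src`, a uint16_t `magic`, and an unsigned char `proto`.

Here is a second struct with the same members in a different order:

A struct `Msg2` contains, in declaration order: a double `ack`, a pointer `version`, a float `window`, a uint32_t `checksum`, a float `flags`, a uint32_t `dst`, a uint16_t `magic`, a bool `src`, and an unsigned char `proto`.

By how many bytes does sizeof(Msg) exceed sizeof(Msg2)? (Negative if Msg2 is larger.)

8

0..4  window  (4B, 4-aligned)
4..8  -- padding (4B)
8..16  ack  (8B, 8-aligned)
16..20  checksum  (4B, 4-aligned)
20..24  flags  (4B, 4-aligned)
24..28  dst  (4B, 4-aligned)
28..32  -- padding (4B)
32..40  version  (8B, 8-aligned)
40..41  src  (1B, 1-aligned)
41..42  -- padding (1B)
42..44  magic  (2B, 2-aligned)
44..45  proto  (1B, 1-aligned)
45..48  -- tail padding (3B)
sizeof = 48, alignof = 8
— Msg2 —
0..8  ack  (8B, 8-aligned)
8..16  version  (8B, 8-aligned)
16..20  window  (4B, 4-aligned)
20..24  checksum  (4B, 4-aligned)
24..28  flags  (4B, 4-aligned)
28..32  dst  (4B, 4-aligned)
32..34  magic  (2B, 2-aligned)
34..35  src  (1B, 1-aligned)
35..36  proto  (1B, 1-aligned)
36..40  -- tail padding (4B)
sizeof = 40, alignof = 8
48 − 40 = 8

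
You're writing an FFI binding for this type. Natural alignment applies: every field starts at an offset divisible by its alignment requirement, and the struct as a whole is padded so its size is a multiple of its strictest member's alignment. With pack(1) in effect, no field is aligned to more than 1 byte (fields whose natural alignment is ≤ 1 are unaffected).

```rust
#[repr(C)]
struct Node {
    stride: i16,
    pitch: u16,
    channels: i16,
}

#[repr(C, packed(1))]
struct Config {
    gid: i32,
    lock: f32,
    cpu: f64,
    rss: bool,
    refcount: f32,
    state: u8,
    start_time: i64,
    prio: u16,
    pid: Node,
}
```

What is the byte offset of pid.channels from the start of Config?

36

Node: 0..2  stride  (2B, 2-aligned); 2..4  pitch  (2B, 2-aligned); 4..6  channels  (2B, 2-aligned); sizeof = 6, alignof = 2
0..4  gid  (4B, 1-aligned)
4..8  lock  (4B, 1-aligned)
8..16  cpu  (8B, 1-aligned)
16..17  rss  (1B, 1-aligned)
17..21  refcount  (4B, 1-aligned)
21..22  state  (1B, 1-aligned)
22..30  start_time  (8B, 1-aligned)
30..32  prio  (2B, 1-aligned)
32..38  pid  (6B, 1-aligned)
within Node: channels at 4
32 + 4 = 36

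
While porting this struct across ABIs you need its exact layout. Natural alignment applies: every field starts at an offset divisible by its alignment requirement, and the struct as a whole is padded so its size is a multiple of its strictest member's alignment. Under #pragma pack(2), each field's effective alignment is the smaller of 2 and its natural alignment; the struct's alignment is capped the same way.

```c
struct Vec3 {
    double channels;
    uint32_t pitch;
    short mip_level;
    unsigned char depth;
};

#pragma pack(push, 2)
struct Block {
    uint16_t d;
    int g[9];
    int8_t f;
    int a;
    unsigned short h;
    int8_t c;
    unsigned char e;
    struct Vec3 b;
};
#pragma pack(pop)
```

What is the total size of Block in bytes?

Vec3: @0: channels [8B, align 8] → 8; @8: pitch [4B, align 4] → 12; @12: mip_level [2B, align 2] → 14; @14: depth [1B, align 1] → 15; +1 tail pad (align 8); size 16, align 8
@0: d [2B, align 2] → 2
@2: g [36B, align 2] → 38
@38: f [1B, align 1] → 39
+1 pad (align 2)
@40: a [4B, align 2] → 44
@44: h [2B, align 2] → 46
@46: c [1B, align 1] → 47
@47: e [1B, align 1] → 48
@48: b [16B, align 2] → 64
size 64, align 2

64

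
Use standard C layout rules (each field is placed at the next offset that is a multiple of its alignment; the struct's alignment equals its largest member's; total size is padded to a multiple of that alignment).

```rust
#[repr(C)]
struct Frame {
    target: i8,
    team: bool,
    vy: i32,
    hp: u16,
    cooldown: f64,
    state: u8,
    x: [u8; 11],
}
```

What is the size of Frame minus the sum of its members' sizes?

12

@0: target [1B, align 1] → 1
@1: team [1B, align 1] → 2
+2 pad (align 4)
@4: vy [4B, align 4] → 8
@8: hp [2B, align 2] → 10
+6 pad (align 8)
@16: cooldown [8B, align 8] → 24
@24: state [1B, align 1] → 25
@25: x [11B, align 1] → 36
+4 tail pad (align 8)
size 40, align 8
data bytes 28, size 40 → padding 12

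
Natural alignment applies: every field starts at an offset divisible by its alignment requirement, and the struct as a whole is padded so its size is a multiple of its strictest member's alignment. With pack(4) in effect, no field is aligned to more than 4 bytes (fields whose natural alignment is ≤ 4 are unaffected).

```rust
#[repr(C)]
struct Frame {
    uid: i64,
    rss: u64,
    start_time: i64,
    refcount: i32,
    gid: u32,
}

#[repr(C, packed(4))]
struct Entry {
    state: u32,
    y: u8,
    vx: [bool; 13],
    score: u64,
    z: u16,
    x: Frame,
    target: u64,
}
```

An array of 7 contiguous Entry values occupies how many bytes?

Frame: @0: uid [8B, align 8] → 8; @8: rss [8B, align 8] → 16; @16: start_time [8B, align 8] → 24; @24: refcount [4B, align 4] → 28; @28: gid [4B, align 4] → 32; size 32, align 8
@0: state [4B, align 4] → 4
@4: y [1B, align 1] → 5
@5: vx [13B, align 1] → 18
+2 pad (align 4)
@20: score [8B, align 4] → 28
@28: z [2B, align 2] → 30
+2 pad (align 4)
@32: x [32B, align 4] → 64
@64: target [8B, align 4] → 72
size 72, align 4
array of 7: 7 × 72 = 504

504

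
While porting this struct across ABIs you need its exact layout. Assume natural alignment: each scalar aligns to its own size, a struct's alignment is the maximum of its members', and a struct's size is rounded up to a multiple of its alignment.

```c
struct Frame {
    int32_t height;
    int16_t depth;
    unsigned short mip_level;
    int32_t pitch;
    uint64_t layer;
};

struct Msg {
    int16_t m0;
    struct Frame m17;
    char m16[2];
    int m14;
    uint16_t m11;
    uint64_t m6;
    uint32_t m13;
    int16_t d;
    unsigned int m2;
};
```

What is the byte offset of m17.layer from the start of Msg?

24

Frame: 0..4  height  (4B, 4-aligned); 4..6  depth  (2B, 2-aligned); 6..8  mip_level  (2B, 2-aligned); 8..12  pitch  (4B, 4-aligned); 12..16  -- padding (4B); 16..24  layer  (8B, 8-aligned); sizeof = 24, alignof = 8
0..2  m0  (2B, 2-aligned)
2..8  -- padding (6B)
8..32  m17  (24B, 8-aligned)
within Frame: layer at 16
8 + 16 = 24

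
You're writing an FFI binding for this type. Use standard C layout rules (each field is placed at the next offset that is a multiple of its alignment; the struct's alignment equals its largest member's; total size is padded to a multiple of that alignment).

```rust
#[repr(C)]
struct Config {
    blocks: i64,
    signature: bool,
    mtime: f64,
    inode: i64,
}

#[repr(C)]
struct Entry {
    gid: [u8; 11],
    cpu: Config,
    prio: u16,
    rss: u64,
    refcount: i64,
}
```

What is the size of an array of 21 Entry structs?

Config: 0..8  blocks  (8B, 8-aligned); 8..9  signature  (1B, 1-aligned); 9..16  -- padding (7B); 16..24  mtime  (8B, 8-aligned); 24..32  inode  (8B, 8-aligned); sizeof = 32, alignof = 8
0..11  gid  (11B, 1-aligned)
11..16  -- padding (5B)
16..48  cpu  (32B, 8-aligned)
48..50  prio  (2B, 2-aligned)
50..56  -- padding (6B)
56..64  rss  (8B, 8-aligned)
64..72  refcount  (8B, 8-aligned)
sizeof = 72, alignof = 8
array of 21: 21 × 72 = 1512

1512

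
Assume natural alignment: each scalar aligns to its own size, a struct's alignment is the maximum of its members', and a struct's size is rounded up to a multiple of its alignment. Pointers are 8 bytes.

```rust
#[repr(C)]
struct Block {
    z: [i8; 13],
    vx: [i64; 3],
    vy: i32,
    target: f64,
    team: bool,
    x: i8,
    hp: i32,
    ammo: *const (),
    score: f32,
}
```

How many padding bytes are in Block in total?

13

0..13  z  (13B, 1-aligned)
13..16  -- padding (3B)
16..40  vx  (24B, 8-aligned)
40..44  vy  (4B, 4-aligned)
44..48  -- padding (4B)
48..56  target  (8B, 8-aligned)
56..57  team  (1B, 1-aligned)
57..58  x  (1B, 1-aligned)
58..60  -- padding (2B)
60..64  hp  (4B, 4-aligned)
64..72  ammo  (8B, 8-aligned)
72..76  score  (4B, 4-aligned)
76..80  -- tail padding (4B)
sizeof = 80, alignof = 8
data bytes 67, size 80 → padding 13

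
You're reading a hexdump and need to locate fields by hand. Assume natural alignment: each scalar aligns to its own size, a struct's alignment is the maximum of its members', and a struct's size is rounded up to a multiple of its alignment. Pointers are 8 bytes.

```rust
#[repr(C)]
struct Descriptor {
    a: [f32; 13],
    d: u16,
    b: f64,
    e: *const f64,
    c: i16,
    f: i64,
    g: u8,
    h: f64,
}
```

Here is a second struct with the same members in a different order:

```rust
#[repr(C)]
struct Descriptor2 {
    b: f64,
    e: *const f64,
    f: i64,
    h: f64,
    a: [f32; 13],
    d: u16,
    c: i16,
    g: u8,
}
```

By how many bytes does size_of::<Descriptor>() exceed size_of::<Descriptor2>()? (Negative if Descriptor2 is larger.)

@0: a [52B, align 4] → 52
@52: d [2B, align 2] → 54
+2 pad (align 8)
@56: b [8B, align 8] → 64
@64: e [8B, align 8] → 72
@72: c [2B, align 2] → 74
+6 pad (align 8)
@80: f [8B, align 8] → 88
@88: g [1B, align 1] → 89
+7 pad (align 8)
@96: h [8B, align 8] → 104
size 104, align 8
— Descriptor2 —
@0: b [8B, align 8] → 8
@8: e [8B, align 8] → 16
@16: f [8B, align 8] → 24
@24: h [8B, align 8] → 32
@32: a [52B, align 4] → 84
@84: d [2B, align 2] → 86
@86: c [2B, align 2] → 88
@88: g [1B, align 1] → 89
+7 tail pad (align 8)
size 96, align 8
104 − 96 = 8

8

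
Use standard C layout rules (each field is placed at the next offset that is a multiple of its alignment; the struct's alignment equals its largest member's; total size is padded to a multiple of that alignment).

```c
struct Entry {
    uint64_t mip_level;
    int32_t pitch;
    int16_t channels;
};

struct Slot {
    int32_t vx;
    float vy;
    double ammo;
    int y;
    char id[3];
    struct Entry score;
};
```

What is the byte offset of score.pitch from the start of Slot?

Entry: 0..8  mip_level  (8B, 8-aligned); 8..12  pitch  (4B, 4-aligned); 12..14  channels  (2B, 2-aligned); 14..16  -- tail padding (2B); sizeof = 16, alignof = 8
0..4  vx  (4B, 4-aligned)
4..8  vy  (4B, 4-aligned)
8..16  ammo  (8B, 8-aligned)
16..20  y  (4B, 4-aligned)
20..23  id  (3B, 1-aligned)
23..24  -- padding (1B)
24..40  score  (16B, 8-aligned)
within Entry: pitch at 8
24 + 8 = 32

32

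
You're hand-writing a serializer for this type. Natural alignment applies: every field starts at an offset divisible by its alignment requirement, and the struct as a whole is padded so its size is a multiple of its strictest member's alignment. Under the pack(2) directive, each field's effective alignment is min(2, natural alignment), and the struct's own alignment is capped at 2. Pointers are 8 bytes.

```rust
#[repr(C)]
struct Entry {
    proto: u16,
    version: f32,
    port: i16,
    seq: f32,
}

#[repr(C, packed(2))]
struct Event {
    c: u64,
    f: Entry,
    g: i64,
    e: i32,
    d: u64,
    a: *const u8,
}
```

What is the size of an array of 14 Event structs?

728

Entry: 0..2  proto  (2B, 2-aligned); 2..4  -- padding (2B); 4..8  version  (4B, 4-aligned); 8..10  port  (2B, 2-aligned); 10..12  -- padding (2B); 12..16  seq  (4B, 4-aligned); sizeof = 16, alignof = 4
0..8  c  (8B, 2-aligned)
8..24  f  (16B, 2-aligned)
24..32  g  (8B, 2-aligned)
32..36  e  (4B, 2-aligned)
36..44  d  (8B, 2-aligned)
44..52  a  (8B, 2-aligned)
sizeof = 52, alignof = 2
array of 14: 14 × 52 = 728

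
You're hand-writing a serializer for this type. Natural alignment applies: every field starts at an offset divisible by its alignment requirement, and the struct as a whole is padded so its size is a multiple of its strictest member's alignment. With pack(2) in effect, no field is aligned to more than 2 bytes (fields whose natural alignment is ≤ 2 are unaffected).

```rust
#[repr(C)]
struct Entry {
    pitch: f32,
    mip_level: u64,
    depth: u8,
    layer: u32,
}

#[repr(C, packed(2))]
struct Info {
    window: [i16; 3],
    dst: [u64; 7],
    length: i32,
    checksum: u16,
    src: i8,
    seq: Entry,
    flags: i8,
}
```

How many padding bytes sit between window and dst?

0

Entry: @0: pitch [4B, align 4] → 4; +4 pad (align 8); @8: mip_level [8B, align 8] → 16; @16: depth [1B, align 1] → 17; +3 pad (align 4); @20: layer [4B, align 4] → 24; size 24, align 8
@0: window [6B, align 2] → 6
@6: dst [56B, align 2] → 62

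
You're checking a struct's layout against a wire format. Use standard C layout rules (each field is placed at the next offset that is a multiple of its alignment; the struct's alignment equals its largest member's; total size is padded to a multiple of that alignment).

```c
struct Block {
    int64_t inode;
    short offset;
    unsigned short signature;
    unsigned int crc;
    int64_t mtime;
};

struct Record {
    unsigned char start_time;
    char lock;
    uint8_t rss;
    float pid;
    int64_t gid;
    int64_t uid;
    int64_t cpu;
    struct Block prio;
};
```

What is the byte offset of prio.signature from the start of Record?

42

Block: inode at 0 (size 8, align 8) → ends 8; offset at 8 (size 2, align 2) → ends 10; signature at 10 (size 2, align 2) → ends 12; crc at 12 (size 4, align 4) → ends 16; mtime at 16 (size 8, align 8) → ends 24; total 24 bytes, alignment 8
start_time at 0 (size 1, align 1) → ends 1
lock at 1 (size 1, align 1) → ends 2
rss at 2 (size 1, align 1) → ends 3
pad 1 to align 4 for pid
pid at 4 (size 4, align 4) → ends 8
gid at 8 (size 8, align 8) → ends 16
uid at 16 (size 8, align 8) → ends 24
cpu at 24 (size 8, align 8) → ends 32
prio at 32 (size 24, align 8) → ends 56
within Block: signature at 10
32 + 10 = 42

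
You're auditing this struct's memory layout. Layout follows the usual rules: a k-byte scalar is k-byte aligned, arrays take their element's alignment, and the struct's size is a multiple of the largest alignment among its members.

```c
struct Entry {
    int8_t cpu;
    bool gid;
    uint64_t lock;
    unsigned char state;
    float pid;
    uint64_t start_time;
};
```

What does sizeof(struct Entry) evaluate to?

0..1  cpu  (1B, 1-aligned)
1..2  gid  (1B, 1-aligned)
2..8  -- padding (6B)
8..16  lock  (8B, 8-aligned)
16..17  state  (1B, 1-aligned)
17..20  -- padding (3B)
20..24  pid  (4B, 4-aligned)
24..32  start_time  (8B, 8-aligned)
sizeof = 32, alignof = 8

32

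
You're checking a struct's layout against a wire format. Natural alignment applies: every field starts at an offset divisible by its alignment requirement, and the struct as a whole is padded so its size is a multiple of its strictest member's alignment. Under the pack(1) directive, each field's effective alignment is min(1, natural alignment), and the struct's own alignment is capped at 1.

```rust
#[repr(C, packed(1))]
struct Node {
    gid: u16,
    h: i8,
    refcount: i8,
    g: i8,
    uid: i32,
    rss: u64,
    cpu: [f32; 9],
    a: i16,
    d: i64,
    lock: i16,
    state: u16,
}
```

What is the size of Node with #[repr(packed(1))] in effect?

67

0..2  gid  (2B, 1-aligned)
2..3  h  (1B, 1-aligned)
3..4  refcount  (1B, 1-aligned)
4..5  g  (1B, 1-aligned)
5..9  uid  (4B, 1-aligned)
9..17  rss  (8B, 1-aligned)
17..53  cpu  (36B, 1-aligned)
53..55  a  (2B, 1-aligned)
55..63  d  (8B, 1-aligned)
63..65  lock  (2B, 1-aligned)
65..67  state  (2B, 1-aligned)
sizeof = 67, alignof = 1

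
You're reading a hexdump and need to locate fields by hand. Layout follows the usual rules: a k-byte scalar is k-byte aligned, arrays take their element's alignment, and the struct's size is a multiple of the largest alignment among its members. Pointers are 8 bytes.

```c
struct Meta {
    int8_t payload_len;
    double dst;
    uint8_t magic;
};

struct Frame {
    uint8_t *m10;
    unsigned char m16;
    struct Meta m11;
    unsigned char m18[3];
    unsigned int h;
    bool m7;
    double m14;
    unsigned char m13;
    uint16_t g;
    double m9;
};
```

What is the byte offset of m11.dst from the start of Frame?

24

Meta: @0: payload_len [1B, align 1] → 1; +7 pad (align 8); @8: dst [8B, align 8] → 16; @16: magic [1B, align 1] → 17; +7 tail pad (align 8); size 24, align 8
@0: m10 [8B, align 8] → 8
@8: m16 [1B, align 1] → 9
+7 pad (align 8)
@16: m11 [24B, align 8] → 40
within Meta: dst at 8
16 + 8 = 24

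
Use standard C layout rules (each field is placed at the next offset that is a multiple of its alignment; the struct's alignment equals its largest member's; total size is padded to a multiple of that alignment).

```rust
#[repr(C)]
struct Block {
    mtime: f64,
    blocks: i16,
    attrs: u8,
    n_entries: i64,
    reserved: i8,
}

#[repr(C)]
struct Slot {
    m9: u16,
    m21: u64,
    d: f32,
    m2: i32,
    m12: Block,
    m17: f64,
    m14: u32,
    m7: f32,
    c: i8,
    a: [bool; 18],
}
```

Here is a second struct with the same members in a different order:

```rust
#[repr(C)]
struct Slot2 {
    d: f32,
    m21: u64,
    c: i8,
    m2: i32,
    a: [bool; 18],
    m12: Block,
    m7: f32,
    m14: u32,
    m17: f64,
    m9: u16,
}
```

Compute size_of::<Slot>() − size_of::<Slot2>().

Block: mtime at 0 (size 8, align 8) → ends 8; blocks at 8 (size 2, align 2) → ends 10; attrs at 10 (size 1, align 1) → ends 11; pad 5 to align 8 for n_entries; n_entries at 16 (size 8, align 8) → ends 24; reserved at 24 (size 1, align 1) → ends 25; tail pad 7 to reach multiple of 8; total 32 bytes, alignment 8
m9 at 0 (size 2, align 2) → ends 2
pad 6 to align 8 for m21
m21 at 8 (size 8, align 8) → ends 16
d at 16 (size 4, align 4) → ends 20
m2 at 20 (size 4, align 4) → ends 24
m12 at 24 (size 32, align 8) → ends 56
m17 at 56 (size 8, align 8) → ends 64
m14 at 64 (size 4, align 4) → ends 68
m7 at 68 (size 4, align 4) → ends 72
c at 72 (size 1, align 1) → ends 73
a at 73 (size 18, align 1) → ends 91
tail pad 5 to reach multiple of 8
total 96 bytes, alignment 8
— Slot2 —
d at 0 (size 4, align 4) → ends 4
pad 4 to align 8 for m21
m21 at 8 (size 8, align 8) → ends 16
c at 16 (size 1, align 1) → ends 17
pad 3 to align 4 for m2
m2 at 20 (size 4, align 4) → ends 24
a at 24 (size 18, align 1) → ends 42
pad 6 to align 8 for m12
m12 at 48 (size 32, align 8) → ends 80
m7 at 80 (size 4, align 4) → ends 84
m14 at 84 (size 4, align 4) → ends 88
m17 at 88 (size 8, align 8) → ends 96
m9 at 96 (size 2, align 2) → ends 98
tail pad 6 to reach multiple of 8
total 104 bytes, alignment 8
96 − 104 = -8

-8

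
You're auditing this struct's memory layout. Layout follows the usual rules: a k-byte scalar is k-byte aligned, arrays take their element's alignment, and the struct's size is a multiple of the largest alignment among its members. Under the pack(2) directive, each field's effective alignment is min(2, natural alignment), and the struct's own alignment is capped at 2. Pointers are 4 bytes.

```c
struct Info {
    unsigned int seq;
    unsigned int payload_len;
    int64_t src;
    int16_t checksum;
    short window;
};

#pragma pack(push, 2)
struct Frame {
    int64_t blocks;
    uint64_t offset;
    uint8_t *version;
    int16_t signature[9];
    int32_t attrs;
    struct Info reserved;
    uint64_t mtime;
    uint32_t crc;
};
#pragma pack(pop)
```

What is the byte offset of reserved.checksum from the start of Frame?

Info: @0: seq [4B, align 4] → 4; @4: payload_len [4B, align 4] → 8; @8: src [8B, align 8] → 16; @16: checksum [2B, align 2] → 18; @18: window [2B, align 2] → 20; +4 tail pad (align 8); size 24, align 8
@0: blocks [8B, align 2] → 8
@8: offset [8B, align 2] → 16
@16: version [4B, align 2] → 20
@20: signature [18B, align 2] → 38
@38: attrs [4B, align 2] → 42
@42: reserved [24B, align 2] → 66
within Info: checksum at 16
42 + 16 = 58

58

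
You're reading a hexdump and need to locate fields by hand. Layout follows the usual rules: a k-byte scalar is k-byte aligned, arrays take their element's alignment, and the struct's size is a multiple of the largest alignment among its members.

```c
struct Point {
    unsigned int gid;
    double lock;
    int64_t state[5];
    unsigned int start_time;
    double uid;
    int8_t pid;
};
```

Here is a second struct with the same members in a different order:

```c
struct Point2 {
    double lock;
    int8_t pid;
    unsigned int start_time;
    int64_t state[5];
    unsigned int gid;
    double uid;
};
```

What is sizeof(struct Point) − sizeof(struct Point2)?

@0: gid [4B, align 4] → 4
+4 pad (align 8)
@8: lock [8B, align 8] → 16
@16: state [40B, align 8] → 56
@56: start_time [4B, align 4] → 60
+4 pad (align 8)
@64: uid [8B, align 8] → 72
@72: pid [1B, align 1] → 73
+7 tail pad (align 8)
size 80, align 8
— Point2 —
@0: lock [8B, align 8] → 8
@8: pid [1B, align 1] → 9
+3 pad (align 4)
@12: start_time [4B, align 4] → 16
@16: state [40B, align 8] → 56
@56: gid [4B, align 4] → 60
+4 pad (align 8)
@64: uid [8B, align 8] → 72
size 72, align 8
80 − 72 = 8

8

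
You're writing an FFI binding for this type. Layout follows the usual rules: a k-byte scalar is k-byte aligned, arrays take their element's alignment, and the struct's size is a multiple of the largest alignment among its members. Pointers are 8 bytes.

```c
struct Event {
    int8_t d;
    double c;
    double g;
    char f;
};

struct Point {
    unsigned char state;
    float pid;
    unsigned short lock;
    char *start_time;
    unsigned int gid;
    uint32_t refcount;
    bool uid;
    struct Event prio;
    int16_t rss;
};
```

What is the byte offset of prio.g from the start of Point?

Event: d at 0 (size 1, align 1) → ends 1; pad 7 to align 8 for c; c at 8 (size 8, align 8) → ends 16; g at 16 (size 8, align 8) → ends 24; f at 24 (size 1, align 1) → ends 25; tail pad 7 to reach multiple of 8; total 32 bytes, alignment 8
state at 0 (size 1, align 1) → ends 1
pad 3 to align 4 for pid
pid at 4 (size 4, align 4) → ends 8
lock at 8 (size 2, align 2) → ends 10
pad 6 to align 8 for start_time
start_time at 16 (size 8, align 8) → ends 24
gid at 24 (size 4, align 4) → ends 28
refcount at 28 (size 4, align 4) → ends 32
uid at 32 (size 1, align 1) → ends 33
pad 7 to align 8 for prio
prio at 40 (size 32, align 8) → ends 72
within Event: g at 16
40 + 16 = 56

56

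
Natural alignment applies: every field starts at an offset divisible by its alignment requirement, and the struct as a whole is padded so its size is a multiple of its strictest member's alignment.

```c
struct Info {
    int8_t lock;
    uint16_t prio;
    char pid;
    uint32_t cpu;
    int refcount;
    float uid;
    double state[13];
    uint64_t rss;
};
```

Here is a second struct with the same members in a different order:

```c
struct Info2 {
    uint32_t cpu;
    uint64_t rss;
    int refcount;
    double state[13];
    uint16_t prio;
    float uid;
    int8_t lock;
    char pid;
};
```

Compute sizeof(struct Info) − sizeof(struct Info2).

lock at 0 (size 1, align 1) → ends 1
pad 1 to align 2 for prio
prio at 2 (size 2, align 2) → ends 4
pid at 4 (size 1, align 1) → ends 5
pad 3 to align 4 for cpu
cpu at 8 (size 4, align 4) → ends 12
refcount at 12 (size 4, align 4) → ends 16
uid at 16 (size 4, align 4) → ends 20
pad 4 to align 8 for state
state at 24 (size 104, align 8) → ends 128
rss at 128 (size 8, align 8) → ends 136
total 136 bytes, alignment 8
— Info2 —
cpu at 0 (size 4, align 4) → ends 4
pad 4 to align 8 for rss
rss at 8 (size 8, align 8) → ends 16
refcount at 16 (size 4, align 4) → ends 20
pad 4 to align 8 for state
state at 24 (size 104, align 8) → ends 128
prio at 128 (size 2, align 2) → ends 130
pad 2 to align 4 for uid
uid at 132 (size 4, align 4) → ends 136
lock at 136 (size 1, align 1) → ends 137
pid at 137 (size 1, align 1) → ends 138
tail pad 6 to reach multiple of 8
total 144 bytes, alignment 8
136 − 144 = -8

-8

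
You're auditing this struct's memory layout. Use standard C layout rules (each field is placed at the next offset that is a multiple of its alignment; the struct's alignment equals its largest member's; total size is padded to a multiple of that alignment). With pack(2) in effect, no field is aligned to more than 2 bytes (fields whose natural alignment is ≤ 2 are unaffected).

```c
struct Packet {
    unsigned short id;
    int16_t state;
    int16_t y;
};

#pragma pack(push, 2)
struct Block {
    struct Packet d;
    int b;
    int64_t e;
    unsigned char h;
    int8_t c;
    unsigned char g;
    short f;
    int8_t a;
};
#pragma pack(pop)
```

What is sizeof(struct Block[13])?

Packet: @0: id [2B, align 2] → 2; @2: state [2B, align 2] → 4; @4: y [2B, align 2] → 6; size 6, align 2
@0: d [6B, align 2] → 6
@6: b [4B, align 2] → 10
@10: e [8B, align 2] → 18
@18: h [1B, align 1] → 19
@19: c [1B, align 1] → 20
@20: g [1B, align 1] → 21
+1 pad (align 2)
@22: f [2B, align 2] → 24
@24: a [1B, align 1] → 25
+1 tail pad (align 2)
size 26, align 2
array of 13: 13 × 26 = 338

338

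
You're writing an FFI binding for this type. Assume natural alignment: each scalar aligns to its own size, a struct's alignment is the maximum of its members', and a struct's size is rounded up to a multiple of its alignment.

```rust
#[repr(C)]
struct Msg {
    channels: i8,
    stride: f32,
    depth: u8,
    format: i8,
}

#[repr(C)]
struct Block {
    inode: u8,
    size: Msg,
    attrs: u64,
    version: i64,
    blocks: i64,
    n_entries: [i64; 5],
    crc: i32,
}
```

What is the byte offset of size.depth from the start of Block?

12

Msg: 0..1  channels  (1B, 1-aligned); 1..4  -- padding (3B); 4..8  stride  (4B, 4-aligned); 8..9  depth  (1B, 1-aligned); 9..10  format  (1B, 1-aligned); 10..12  -- tail padding (2B); sizeof = 12, alignof = 4
0..1  inode  (1B, 1-aligned)
1..4  -- padding (3B)
4..16  size  (12B, 4-aligned)
within Msg: depth at 8
4 + 8 = 12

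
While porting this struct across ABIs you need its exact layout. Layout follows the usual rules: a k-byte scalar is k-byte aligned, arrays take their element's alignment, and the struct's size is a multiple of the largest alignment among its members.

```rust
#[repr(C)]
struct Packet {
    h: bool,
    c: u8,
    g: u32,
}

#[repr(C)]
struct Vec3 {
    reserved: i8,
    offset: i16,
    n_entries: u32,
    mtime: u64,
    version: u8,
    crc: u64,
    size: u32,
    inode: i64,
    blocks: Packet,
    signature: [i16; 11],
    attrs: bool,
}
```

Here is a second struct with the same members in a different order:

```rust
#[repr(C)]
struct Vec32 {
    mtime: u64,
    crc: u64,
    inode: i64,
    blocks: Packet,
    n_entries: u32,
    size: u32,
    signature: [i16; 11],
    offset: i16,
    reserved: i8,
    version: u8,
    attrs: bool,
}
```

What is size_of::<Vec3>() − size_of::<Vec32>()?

Packet: 0..1  h  (1B, 1-aligned); 1..2  c  (1B, 1-aligned); 2..4  -- padding (2B); 4..8  g  (4B, 4-aligned); sizeof = 8, alignof = 4
0..1  reserved  (1B, 1-aligned)
1..2  -- padding (1B)
2..4  offset  (2B, 2-aligned)
4..8  n_entries  (4B, 4-aligned)
8..16  mtime  (8B, 8-aligned)
16..17  version  (1B, 1-aligned)
17..24  -- padding (7B)
24..32  crc  (8B, 8-aligned)
32..36  size  (4B, 4-aligned)
36..40  -- padding (4B)
40..48  inode  (8B, 8-aligned)
48..56  blocks  (8B, 4-aligned)
56..78  signature  (22B, 2-aligned)
78..79  attrs  (1B, 1-aligned)
79..80  -- tail padding (1B)
sizeof = 80, alignof = 8
— Vec32 —
0..8  mtime  (8B, 8-aligned)
8..16  crc  (8B, 8-aligned)
16..24  inode  (8B, 8-aligned)
24..32  blocks  (8B, 4-aligned)
32..36  n_entries  (4B, 4-aligned)
36..40  size  (4B, 4-aligned)
40..62  signature  (22B, 2-aligned)
62..64  offset  (2B, 2-aligned)
64..65  reserved  (1B, 1-aligned)
65..66  version  (1B, 1-aligned)
66..67  attrs  (1B, 1-aligned)
67..72  -- tail padding (5B)
sizeof = 72, alignof = 8
80 − 72 = 8

8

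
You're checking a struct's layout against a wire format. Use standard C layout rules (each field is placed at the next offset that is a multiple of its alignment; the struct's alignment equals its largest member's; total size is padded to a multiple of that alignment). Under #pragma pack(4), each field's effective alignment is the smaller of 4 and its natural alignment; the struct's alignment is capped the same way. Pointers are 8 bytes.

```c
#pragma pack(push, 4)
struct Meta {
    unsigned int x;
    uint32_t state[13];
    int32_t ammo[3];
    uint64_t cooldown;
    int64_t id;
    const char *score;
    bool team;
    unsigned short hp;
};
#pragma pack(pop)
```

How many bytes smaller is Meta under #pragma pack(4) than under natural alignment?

natural layout:
  0..4  x  (4B, 4-aligned)
  4..56  state  (52B, 4-aligned)
  56..68  ammo  (12B, 4-aligned)
  68..72  -- padding (4B)
  72..80  cooldown  (8B, 8-aligned)
  80..88  id  (8B, 8-aligned)
  88..96  score  (8B, 8-aligned)
  96..97  team  (1B, 1-aligned)
  97..98  -- padding (1B)
  98..100  hp  (2B, 2-aligned)
  100..104  -- tail padding (4B)
  sizeof = 104, alignof = 8
packed(4) layout:
  0..4  x  (4B, 4-aligned)
  4..56  state  (52B, 4-aligned)
  56..68  ammo  (12B, 4-aligned)
  68..76  cooldown  (8B, 4-aligned)
  76..84  id  (8B, 4-aligned)
  84..92  score  (8B, 4-aligned)
  92..93  team  (1B, 1-aligned)
  93..94  -- padding (1B)
  94..96  hp  (2B, 2-aligned)
  sizeof = 96, alignof = 4
104 − 96 = 8

8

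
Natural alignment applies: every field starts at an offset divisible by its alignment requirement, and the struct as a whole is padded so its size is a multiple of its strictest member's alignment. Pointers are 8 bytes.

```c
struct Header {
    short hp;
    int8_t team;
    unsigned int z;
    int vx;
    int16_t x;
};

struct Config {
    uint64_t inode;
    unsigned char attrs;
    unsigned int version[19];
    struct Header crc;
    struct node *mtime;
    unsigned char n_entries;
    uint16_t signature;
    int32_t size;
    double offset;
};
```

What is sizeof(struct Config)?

128 bytes

Header: @0: hp [2B, align 2] → 2; @2: team [1B, align 1] → 3; +1 pad (align 4); @4: z [4B, align 4] → 8; @8: vx [4B, align 4] → 12; @12: x [2B, align 2] → 14; +2 tail pad (align 4); size 16, align 4
@0: inode [8B, align 8] → 8
@8: attrs [1B, align 1] → 9
+3 pad (align 4)
@12: version [76B, align 4] → 88
@88: crc [16B, align 4] → 104
@104: mtime [8B, align 8] → 112
@112: n_entries [1B, align 1] → 113
+1 pad (align 2)
@114: signature [2B, align 2] → 116
@116: size [4B, align 4] → 120
@120: offset [8B, align 8] → 128
size 128, align 8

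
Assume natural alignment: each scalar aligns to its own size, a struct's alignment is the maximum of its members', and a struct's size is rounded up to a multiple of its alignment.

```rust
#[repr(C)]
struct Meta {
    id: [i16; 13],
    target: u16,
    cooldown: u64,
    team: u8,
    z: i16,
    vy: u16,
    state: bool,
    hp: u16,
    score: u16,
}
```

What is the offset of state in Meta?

0..26  id  (26B, 2-aligned)
26..28  target  (2B, 2-aligned)
28..32  -- padding (4B)
32..40  cooldown  (8B, 8-aligned)
40..41  team  (1B, 1-aligned)
41..42  -- padding (1B)
42..44  z  (2B, 2-aligned)
44..46  vy  (2B, 2-aligned)
46..47  state  (1B, 1-aligned)

46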